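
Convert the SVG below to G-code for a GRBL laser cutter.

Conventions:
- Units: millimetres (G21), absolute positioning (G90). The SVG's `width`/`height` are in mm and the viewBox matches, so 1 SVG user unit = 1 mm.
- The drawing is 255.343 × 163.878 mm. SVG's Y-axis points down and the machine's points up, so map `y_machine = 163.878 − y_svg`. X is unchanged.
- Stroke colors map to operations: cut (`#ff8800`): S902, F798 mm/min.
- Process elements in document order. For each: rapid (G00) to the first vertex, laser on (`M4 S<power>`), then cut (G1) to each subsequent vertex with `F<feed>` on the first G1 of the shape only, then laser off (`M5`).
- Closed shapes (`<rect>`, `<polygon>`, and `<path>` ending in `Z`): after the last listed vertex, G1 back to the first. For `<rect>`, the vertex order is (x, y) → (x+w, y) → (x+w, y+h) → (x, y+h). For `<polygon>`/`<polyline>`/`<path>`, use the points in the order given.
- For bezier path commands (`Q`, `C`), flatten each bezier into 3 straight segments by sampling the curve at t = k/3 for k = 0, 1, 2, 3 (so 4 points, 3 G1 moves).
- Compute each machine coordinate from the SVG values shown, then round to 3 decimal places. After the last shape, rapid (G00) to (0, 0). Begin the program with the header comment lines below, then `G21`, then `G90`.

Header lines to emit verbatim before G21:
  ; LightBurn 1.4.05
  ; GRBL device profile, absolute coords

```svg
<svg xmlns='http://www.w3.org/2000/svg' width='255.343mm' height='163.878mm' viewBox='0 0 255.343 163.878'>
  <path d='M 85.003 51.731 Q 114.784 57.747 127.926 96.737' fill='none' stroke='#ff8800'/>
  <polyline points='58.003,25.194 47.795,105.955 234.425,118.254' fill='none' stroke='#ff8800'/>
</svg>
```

; LightBurn 1.4.05
; GRBL device profile, absolute coords
G21
G90
G00 X85.003 Y112.147
M4 S902
G1 X103.008 Y104.473 F798
G1 X117.316 Y89.471
G1 X127.926 Y67.141
M5
G00 X58.003 Y138.684
M4 S902
G1 X47.795 Y57.923 F798
G1 X234.425 Y45.624
M5
G00 X0.000 Y0.000

1 u = 1 mm; y_m = 163.878 − y.

[1] `<path>` quadratic bezier, #ff8800→cut S902 F798: (85.003,112.147) → (103.008,104.473) → (117.316,89.471) → (127.926,67.141)

[2] `<polyline>` open polyline, #ff8800→cut S902 F798: (58.003,138.684) → (47.795,57.923) → (234.425,45.624)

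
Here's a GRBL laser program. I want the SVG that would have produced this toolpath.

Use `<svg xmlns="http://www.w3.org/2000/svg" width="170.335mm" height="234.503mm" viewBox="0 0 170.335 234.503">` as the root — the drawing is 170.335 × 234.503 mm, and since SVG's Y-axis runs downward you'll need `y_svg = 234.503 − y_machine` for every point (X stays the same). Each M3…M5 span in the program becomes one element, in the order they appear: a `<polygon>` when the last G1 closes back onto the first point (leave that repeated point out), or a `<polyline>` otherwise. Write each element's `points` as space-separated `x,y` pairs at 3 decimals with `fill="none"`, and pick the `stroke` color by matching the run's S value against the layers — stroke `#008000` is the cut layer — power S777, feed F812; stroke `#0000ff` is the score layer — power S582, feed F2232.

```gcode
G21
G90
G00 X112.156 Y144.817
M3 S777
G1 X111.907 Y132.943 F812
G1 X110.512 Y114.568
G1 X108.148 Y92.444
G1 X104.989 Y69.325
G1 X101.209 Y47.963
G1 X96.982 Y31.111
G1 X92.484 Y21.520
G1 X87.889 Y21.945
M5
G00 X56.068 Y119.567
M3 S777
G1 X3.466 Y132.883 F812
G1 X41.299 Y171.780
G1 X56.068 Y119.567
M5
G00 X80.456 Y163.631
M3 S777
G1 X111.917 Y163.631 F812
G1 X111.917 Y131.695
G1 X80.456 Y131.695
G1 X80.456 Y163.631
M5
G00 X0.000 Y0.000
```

Each laser-on run becomes one SVG element. Flip Y back into SVG space with y_svg = 234.503 − y_machine. Every run uses S777, so all elements get stroke `#008000` (cut).

Run 1: The run is open, so emit a `<polyline>` with points (Y-flipped): 112.156,89.686 111.907,101.560 110.512,119.935 108.148,142.059 104.989,165.178 101.209,186.540 96.982,203.392 92.484,212.983 87.889,212.558.

Run 2: The run returns to its start, so emit a `<polygon>` with points (Y-flipped): 56.068,114.936 3.466,101.620 41.299,62.723.

Run 3: The run returns to its start, so emit a `<polygon>` with points (Y-flipped): 80.456,70.872 111.917,70.872 111.917,102.808 80.456,102.808.

<svg xmlns="http://www.w3.org/2000/svg" width="170.335mm" height="234.503mm" viewBox="0 0 170.335 234.503">
  <polyline points="112.156,89.686 111.907,101.560 110.512,119.935 108.148,142.059 104.989,165.178 101.209,186.540 96.982,203.392 92.484,212.983 87.889,212.558" fill="none" stroke="#008000"/>
  <polygon points="56.068,114.936 3.466,101.620 41.299,62.723" fill="none" stroke="#008000"/>
  <polygon points="80.456,70.872 111.917,70.872 111.917,102.808 80.456,102.808" fill="none" stroke="#008000"/>
</svg>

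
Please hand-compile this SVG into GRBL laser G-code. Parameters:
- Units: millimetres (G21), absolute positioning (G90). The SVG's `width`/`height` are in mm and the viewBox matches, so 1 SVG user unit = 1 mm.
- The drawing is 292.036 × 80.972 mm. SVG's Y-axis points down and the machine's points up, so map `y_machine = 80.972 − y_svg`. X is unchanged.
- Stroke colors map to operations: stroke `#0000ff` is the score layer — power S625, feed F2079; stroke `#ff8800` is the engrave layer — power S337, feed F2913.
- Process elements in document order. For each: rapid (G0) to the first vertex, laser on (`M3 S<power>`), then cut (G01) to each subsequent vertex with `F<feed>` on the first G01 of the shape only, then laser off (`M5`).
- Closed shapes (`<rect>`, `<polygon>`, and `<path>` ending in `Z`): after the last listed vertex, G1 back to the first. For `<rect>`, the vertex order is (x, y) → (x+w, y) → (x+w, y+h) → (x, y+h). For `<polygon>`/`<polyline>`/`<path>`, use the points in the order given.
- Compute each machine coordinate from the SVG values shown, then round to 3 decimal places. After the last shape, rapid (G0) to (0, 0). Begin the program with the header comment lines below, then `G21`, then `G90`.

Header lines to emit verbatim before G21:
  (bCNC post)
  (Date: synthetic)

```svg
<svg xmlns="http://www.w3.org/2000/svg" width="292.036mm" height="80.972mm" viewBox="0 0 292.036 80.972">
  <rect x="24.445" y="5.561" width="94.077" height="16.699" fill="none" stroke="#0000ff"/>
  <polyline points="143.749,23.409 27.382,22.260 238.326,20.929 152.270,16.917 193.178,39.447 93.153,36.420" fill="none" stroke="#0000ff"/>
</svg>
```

viewBox `0 0 292.036 80.972` with mm width/height → 1 unit = 1 mm. Flip: y_m = 80.972 − y_svg.

**Shape 1** — `<rect>` rectangle, stroke `#0000ff` → score (S625, F2079). Machine vertices: (24.445,75.411) → (118.522,75.411) → (118.522,58.712) → (24.445,58.712) → (24.445,75.411). Closed: final G1 returns to the first vertex.

**Shape 2** — `<polyline>` open polyline, stroke `#0000ff` → score (S625, F2079). Machine vertices: (143.749,57.563) → (27.382,58.712) → (238.326,60.043) → (152.270,64.055) → (193.178,41.525) → (93.153,44.552). Open path.

(bCNC post)
(Date: synthetic)
G21
G90
G0 X24.445 Y75.411
M3 S625
G01 X118.522 Y75.411 F2079
G01 X118.522 Y58.712
G01 X24.445 Y58.712
G01 X24.445 Y75.411
M5
G0 X143.749 Y57.563
M3 S625
G01 X27.382 Y58.712 F2079
G01 X238.326 Y60.043
G01 X152.270 Y64.055
G01 X193.178 Y41.525
G01 X93.153 Y44.552
M5
G0 X0.000 Y0.000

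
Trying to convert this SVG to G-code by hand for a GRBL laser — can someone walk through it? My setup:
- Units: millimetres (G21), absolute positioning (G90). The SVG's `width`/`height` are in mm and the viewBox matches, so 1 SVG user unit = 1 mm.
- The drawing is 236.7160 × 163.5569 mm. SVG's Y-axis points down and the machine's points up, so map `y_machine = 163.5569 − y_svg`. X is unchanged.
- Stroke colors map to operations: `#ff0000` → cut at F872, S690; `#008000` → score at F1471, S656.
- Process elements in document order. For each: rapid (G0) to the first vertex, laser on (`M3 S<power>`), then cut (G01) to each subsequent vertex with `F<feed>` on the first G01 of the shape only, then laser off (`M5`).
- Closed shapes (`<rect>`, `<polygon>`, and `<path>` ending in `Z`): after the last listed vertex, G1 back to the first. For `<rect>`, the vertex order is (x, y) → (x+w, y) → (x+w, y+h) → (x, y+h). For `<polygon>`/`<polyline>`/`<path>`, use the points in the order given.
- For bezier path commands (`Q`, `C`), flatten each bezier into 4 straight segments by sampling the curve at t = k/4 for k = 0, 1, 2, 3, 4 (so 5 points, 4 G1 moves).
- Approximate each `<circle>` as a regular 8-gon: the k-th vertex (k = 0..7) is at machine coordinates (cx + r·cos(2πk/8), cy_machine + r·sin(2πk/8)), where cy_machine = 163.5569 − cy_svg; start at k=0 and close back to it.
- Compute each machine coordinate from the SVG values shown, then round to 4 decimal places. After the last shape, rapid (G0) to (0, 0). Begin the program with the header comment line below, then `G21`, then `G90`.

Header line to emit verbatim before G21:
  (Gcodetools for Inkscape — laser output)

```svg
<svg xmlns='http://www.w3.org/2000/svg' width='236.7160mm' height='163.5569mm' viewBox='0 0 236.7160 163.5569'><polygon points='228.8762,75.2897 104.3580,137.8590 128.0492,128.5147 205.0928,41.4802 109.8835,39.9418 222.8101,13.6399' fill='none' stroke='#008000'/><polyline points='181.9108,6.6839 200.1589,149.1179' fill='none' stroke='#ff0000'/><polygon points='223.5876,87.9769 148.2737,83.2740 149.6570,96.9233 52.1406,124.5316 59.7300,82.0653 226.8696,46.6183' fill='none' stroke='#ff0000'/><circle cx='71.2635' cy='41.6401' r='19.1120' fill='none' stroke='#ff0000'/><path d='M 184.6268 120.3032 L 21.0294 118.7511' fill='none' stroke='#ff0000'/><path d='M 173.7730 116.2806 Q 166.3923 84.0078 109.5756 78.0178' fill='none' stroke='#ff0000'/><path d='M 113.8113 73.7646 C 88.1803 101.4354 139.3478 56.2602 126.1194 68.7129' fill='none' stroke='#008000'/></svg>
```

(Gcodetools for Inkscape — laser output)
G21
G90
G0 X228.8762 Y88.2672
M3 S656
G01 X104.3580 Y25.6979 F1471
G01 X128.0492 Y35.0422
G01 X205.0928 Y122.0767
G01 X109.8835 Y123.6151
G01 X222.8101 Y149.9170
G01 X228.8762 Y88.2672
M5
G0 X181.9108 Y156.8730
M3 S690
G01 X200.1589 Y14.4390 F872
M5
G0 X223.5876 Y75.5800
M3 S690
G01 X148.2737 Y80.2829 F872
G01 X149.6570 Y66.6336
G01 X52.1406 Y39.0253
G01 X59.7300 Y81.4916
G01 X226.8696 Y116.9386
G01 X223.5876 Y75.5800
M5
G0 X90.3755 Y121.9168
M3 S690
G01 X84.7777 Y135.4310 F872
G01 X71.2635 Y141.0288
G01 X57.7493 Y135.4310
G01 X52.1515 Y121.9168
G01 X57.7493 Y108.4026
G01 X71.2635 Y102.8048
G01 X84.7777 Y108.4026
G01 X90.3755 Y121.9168
M5
G0 X184.6268 Y43.2537
M3 S690
G01 X21.0294 Y44.8058 F872
M5
G0 X173.7730 Y47.2763
M3 S690
G01 X166.9929 Y61.7700 F872
G01 X154.0333 Y72.9784
G01 X134.8942 Y80.9014
G01 X109.5756 Y85.5391
M5
G0 X113.8113 Y89.7923
M3 S656
G01 X106.7816 Y80.6592 F1471
G01 X115.3144 Y86.6114
G01 X126.1726 Y95.4169
G01 X126.1194 Y94.8440
M5
G0 X0.0000 Y0.0000

viewBox `0 0 236.7160 163.5569` with mm width/height → 1 unit = 1 mm. Flip: y_m = 163.5569 − y_svg.

**Shape 1** — `<polygon>` closed polygon, stroke `#008000` → score (S656, F1471). Machine vertices: (228.8762,88.2672) → (104.3580,25.6979) → (128.0492,35.0422) → (205.0928,122.0767) → (109.8835,123.6151) → (222.8101,149.9170) → (228.8762,88.2672). Closed: final G1 returns to the first vertex.

**Shape 2** — `<polyline>` line segment, stroke `#ff0000` → cut (S690, F872). Machine vertices: (181.9108,156.8730) → (200.1589,14.4390). Open path.

**Shape 3** — `<polygon>` closed polygon, stroke `#ff0000` → cut (S690, F872). Machine vertices: (223.5876,75.5800) → (148.2737,80.2829) → (149.6570,66.6336) → (52.1406,39.0253) → (59.7300,81.4916) → (226.8696,116.9386) → (223.5876,75.5800). Closed: final G1 returns to the first vertex.

**Shape 4** — `<circle>` circle, stroke `#ff0000` → cut (S690, F872). Machine vertices: (90.3755,121.9168) → (84.7777,135.4310) → (71.2635,141.0288) → (57.7493,135.4310) → (52.1515,121.9168) → (57.7493,108.4026) → (71.2635,102.8048) → (84.7777,108.4026) → (90.3755,121.9168). Closed: final G1 returns to the first vertex.

**Shape 5** — `<path>` line segment, stroke `#ff0000` → cut (S690, F872). Machine vertices: (184.6268,43.2537) → (21.0294,44.8058). Open path.

**Shape 6** — `<path>` quadratic bezier, stroke `#ff0000` → cut (S690, F872). Control points (SVG): P0=(173.7730,116.2806), P1=(166.3923,84.0078), P2=(109.5756,78.0178); sampled at t=k/4. Machine vertices: (173.7730,47.2763) → (166.9929,61.7700) → (154.0333,72.9784) → (134.8942,80.9014) → (109.5756,85.5391). Open path.

**Shape 7** — `<path>` cubic bezier, stroke `#008000` → score (S656, F1471). Control points (SVG): P0=(113.8113,73.7646), P1=(88.1803,101.4354), P2=(139.3478,56.2602), P3=(126.1194,68.7129); sampled at t=k/4. Machine vertices: (113.8113,89.7923) → (106.7816,80.6592) → (115.3144,86.6114) → (126.1726,95.4169) → (126.1194,94.8440). Open path.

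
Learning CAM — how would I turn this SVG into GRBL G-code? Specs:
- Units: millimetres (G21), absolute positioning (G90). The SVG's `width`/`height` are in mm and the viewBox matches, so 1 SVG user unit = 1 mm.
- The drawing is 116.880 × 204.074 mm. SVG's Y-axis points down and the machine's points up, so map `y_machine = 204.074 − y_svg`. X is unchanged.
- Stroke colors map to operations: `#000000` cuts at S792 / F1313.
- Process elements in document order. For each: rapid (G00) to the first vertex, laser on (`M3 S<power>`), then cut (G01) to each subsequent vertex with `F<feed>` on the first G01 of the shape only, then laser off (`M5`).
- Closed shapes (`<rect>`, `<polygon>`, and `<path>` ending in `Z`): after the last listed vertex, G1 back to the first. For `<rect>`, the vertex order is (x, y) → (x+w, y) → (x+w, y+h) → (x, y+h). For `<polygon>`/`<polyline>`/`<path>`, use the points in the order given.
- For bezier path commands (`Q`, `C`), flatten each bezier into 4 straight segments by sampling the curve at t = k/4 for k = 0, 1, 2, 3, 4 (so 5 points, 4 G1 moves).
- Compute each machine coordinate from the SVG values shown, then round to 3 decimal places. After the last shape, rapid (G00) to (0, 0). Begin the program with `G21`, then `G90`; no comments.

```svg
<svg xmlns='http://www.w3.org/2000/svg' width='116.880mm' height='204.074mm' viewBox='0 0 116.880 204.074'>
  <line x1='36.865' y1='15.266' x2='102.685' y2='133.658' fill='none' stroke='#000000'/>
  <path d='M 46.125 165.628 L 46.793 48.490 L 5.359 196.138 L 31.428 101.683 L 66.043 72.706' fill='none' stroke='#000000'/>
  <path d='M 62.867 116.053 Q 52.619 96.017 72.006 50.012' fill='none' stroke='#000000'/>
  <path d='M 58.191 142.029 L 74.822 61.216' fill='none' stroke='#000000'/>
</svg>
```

Since the viewBox matches the mm dimensions, user units are millimetres directly. The only transform is the Y-flip y_m = 204.074 − y_svg.

Shape 1 is a line segment drawn with `<line>`. Its stroke #000000 means cut at S792, F1313. After flipping Y the toolpath is (36.865,188.808) → (102.685,70.416).

Shape 2 is a open polyline drawn with `<path>`. Its stroke #000000 means cut at S792, F1313. After flipping Y the toolpath is (46.125,38.446) → (46.793,155.584) → (5.359,7.936) → (31.428,102.391) → (66.043,131.368).

Shape 3 is a quadratic bezier drawn with `<path>`. Its stroke #000000 means cut at S792, F1313. After flipping Y the toolpath is (62.867,88.021) → (59.595,99.662) → (60.028,114.549) → (64.165,132.683) → (72.006,154.062).

Shape 4 is a line segment drawn with `<path>`. Its stroke #000000 means cut at S792, F1313. After flipping Y the toolpath is (58.191,62.045) → (74.822,142.858).

G21
G90
G00 X36.865 Y188.808
M3 S792
G01 X102.685 Y70.416 F1313
M5
G00 X46.125 Y38.446
M3 S792
G01 X46.793 Y155.584 F1313
G01 X5.359 Y7.936
G01 X31.428 Y102.391
G01 X66.043 Y131.368
M5
G00 X62.867 Y88.021
M3 S792
G01 X59.595 Y99.662 F1313
G01 X60.028 Y114.549
G01 X64.165 Y132.683
G01 X72.006 Y154.062
M5
G00 X58.191 Y62.045
M3 S792
G01 X74.822 Y142.858 F1313
M5
G00 X0.000 Y0.000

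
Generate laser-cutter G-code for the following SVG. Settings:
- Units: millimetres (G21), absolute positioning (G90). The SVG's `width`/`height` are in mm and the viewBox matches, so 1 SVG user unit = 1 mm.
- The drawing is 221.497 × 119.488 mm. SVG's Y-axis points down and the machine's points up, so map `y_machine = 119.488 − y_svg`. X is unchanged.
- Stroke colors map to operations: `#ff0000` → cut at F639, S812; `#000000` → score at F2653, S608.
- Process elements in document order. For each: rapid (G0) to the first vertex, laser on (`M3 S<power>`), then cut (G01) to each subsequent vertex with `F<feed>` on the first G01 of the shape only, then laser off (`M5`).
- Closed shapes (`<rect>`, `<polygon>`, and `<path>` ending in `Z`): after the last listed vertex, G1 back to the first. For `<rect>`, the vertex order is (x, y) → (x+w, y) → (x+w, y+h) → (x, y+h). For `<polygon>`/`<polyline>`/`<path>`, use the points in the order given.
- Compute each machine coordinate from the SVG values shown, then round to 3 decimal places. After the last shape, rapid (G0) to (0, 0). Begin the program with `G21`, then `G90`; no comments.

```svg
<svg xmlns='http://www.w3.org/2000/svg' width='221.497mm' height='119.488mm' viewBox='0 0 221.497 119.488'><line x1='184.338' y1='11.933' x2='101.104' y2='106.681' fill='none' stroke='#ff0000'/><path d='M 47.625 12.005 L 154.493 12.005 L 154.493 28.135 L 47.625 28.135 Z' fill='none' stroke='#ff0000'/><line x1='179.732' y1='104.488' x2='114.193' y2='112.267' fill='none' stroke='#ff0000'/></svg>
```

Since the viewBox matches the mm dimensions, user units are millimetres directly. The only transform is the Y-flip y_m = 119.488 − y_svg.

Shape 1 is a line segment drawn with `<line>`. Its stroke #ff0000 means cut at S812, F639. After flipping Y the toolpath is (184.338,107.555) → (101.104,12.807).

Shape 2 is a rectangle drawn with `<path>`. Its stroke #ff0000 means cut at S812, F639. After flipping Y the toolpath is (47.625,107.483) → (154.493,107.483) → (154.493,91.353) → (47.625,91.353) → (47.625,107.483), returning to the start.

Shape 3 is a line segment drawn with `<line>`. Its stroke #ff0000 means cut at S812, F639. After flipping Y the toolpath is (179.732,15.000) → (114.193,7.221).

G21
G90
G0 X184.338 Y107.555
M3 S812
G01 X101.104 Y12.807 F639
M5
G0 X47.625 Y107.483
M3 S812
G01 X154.493 Y107.483 F639
G01 X154.493 Y91.353
G01 X47.625 Y91.353
G01 X47.625 Y107.483
M5
G0 X179.732 Y15.000
M3 S812
G01 X114.193 Y7.221 F639
M5
G0 X0.000 Y0.000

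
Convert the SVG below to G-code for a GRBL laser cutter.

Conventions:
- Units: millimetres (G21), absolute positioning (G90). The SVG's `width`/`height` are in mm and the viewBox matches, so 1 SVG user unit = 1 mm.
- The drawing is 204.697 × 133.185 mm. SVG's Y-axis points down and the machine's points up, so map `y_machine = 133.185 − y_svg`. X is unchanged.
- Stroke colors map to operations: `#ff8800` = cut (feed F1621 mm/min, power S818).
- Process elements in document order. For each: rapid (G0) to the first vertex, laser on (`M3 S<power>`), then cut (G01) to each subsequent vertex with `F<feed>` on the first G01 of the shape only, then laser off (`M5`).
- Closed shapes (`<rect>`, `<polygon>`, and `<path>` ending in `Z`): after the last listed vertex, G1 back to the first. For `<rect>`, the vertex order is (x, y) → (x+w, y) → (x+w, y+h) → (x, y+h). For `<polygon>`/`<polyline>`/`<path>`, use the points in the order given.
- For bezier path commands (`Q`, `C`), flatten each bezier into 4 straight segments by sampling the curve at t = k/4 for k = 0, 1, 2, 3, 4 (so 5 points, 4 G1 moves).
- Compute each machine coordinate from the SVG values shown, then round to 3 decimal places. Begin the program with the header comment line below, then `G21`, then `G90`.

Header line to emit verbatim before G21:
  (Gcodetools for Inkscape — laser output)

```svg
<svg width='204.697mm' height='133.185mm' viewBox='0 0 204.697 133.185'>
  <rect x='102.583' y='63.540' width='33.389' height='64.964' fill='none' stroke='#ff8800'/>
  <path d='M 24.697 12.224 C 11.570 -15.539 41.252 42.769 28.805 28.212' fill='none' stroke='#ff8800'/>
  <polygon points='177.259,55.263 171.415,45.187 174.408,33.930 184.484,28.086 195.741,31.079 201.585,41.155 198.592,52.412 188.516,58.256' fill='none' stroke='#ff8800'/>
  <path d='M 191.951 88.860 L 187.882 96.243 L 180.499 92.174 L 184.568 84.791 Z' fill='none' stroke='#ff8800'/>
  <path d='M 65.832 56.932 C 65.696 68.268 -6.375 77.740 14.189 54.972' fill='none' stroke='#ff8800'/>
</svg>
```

1 u = 1 mm; y_m = 133.185 − y.

[1] `<rect>` rectangle, #ff8800→cut S818 F1621: (102.583,69.645) → (135.972,69.645) → (135.972,4.681) → (102.583,4.681) → (102.583,69.645) (closed)

[2] `<path>` cubic bezier, #ff8800→cut S818 F1621: (24.697,120.961) → (21.551,128.128) → (26.496,117.919) → (31.568,105.234) → (28.805,104.973)

[3] `<polygon>` regular polygon, #ff8800→cut S818 F1621: (177.259,77.922) → (171.415,87.998) → (174.408,99.255) → (184.484,105.099) → (195.741,102.106) → (201.585,92.030) → (198.592,80.773) → (188.516,74.929) → (177.259,77.922) (closed)

[4] `<path>` regular polygon, #ff8800→cut S818 F1621: (191.951,44.325) → (187.882,36.942) → (180.499,41.011) → (184.568,48.394) → (191.951,44.325) (closed)

[5] `<path>` cubic bezier, #ff8800→cut S818 F1621: (65.832,76.253) → (54.814,68.575) → (32.248,64.444) → (13.564,66.707) → (14.189,78.213)

(Gcodetools for Inkscape — laser output)
G21
G90
G0 X102.583 Y69.645
M3 S818
G01 X135.972 Y69.645 F1621
G01 X135.972 Y4.681
G01 X102.583 Y4.681
G01 X102.583 Y69.645
M5
G0 X24.697 Y120.961
M3 S818
G01 X21.551 Y128.128 F1621
G01 X26.496 Y117.919
G01 X31.568 Y105.234
G01 X28.805 Y104.973
M5
G0 X177.259 Y77.922
M3 S818
G01 X171.415 Y87.998 F1621
G01 X174.408 Y99.255
G01 X184.484 Y105.099
G01 X195.741 Y102.106
G01 X201.585 Y92.030
G01 X198.592 Y80.773
G01 X188.516 Y74.929
G01 X177.259 Y77.922
M5
G0 X191.951 Y44.325
M3 S818
G01 X187.882 Y36.942 F1621
G01 X180.499 Y41.011
G01 X184.568 Y48.394
G01 X191.951 Y44.325
M5
G0 X65.832 Y76.253
M3 S818
G01 X54.814 Y68.575 F1621
G01 X32.248 Y64.444
G01 X13.564 Y66.707
G01 X14.189 Y78.213
M5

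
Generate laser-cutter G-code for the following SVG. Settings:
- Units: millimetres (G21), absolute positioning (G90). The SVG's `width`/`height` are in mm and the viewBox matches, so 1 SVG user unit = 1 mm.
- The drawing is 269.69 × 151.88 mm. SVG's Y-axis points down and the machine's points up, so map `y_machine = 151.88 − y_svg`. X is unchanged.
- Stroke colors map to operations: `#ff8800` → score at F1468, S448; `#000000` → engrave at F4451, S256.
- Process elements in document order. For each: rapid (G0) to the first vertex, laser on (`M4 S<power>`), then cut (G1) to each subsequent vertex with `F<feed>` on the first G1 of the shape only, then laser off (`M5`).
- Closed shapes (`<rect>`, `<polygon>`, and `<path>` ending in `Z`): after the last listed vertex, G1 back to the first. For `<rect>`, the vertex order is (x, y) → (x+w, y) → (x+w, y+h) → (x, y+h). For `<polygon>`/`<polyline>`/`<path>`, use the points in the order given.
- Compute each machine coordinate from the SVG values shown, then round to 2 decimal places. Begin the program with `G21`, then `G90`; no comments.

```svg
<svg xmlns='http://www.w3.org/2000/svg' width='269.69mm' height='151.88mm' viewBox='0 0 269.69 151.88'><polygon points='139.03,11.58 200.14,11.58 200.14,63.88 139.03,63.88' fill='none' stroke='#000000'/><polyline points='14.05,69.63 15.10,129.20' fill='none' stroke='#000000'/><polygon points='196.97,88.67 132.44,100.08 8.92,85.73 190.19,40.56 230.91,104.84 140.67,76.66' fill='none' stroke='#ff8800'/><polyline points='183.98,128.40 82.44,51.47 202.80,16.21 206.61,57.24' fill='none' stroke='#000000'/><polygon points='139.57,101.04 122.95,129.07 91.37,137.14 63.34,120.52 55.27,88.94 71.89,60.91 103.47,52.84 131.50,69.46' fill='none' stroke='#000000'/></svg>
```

G21
G90
G0 X139.03 Y140.30
M4 S256
G1 X200.14 Y140.30 F4451
G1 X200.14 Y88.00
G1 X139.03 Y88.00
G1 X139.03 Y140.30
M5
G0 X14.05 Y82.25
M4 S256
G1 X15.10 Y22.68 F4451
M5
G0 X196.97 Y63.21
M4 S448
G1 X132.44 Y51.80 F1468
G1 X8.92 Y66.15
G1 X190.19 Y111.32
G1 X230.91 Y47.04
G1 X140.67 Y75.22
G1 X196.97 Y63.21
M5
G0 X183.98 Y23.48
M4 S256
G1 X82.44 Y100.41 F4451
G1 X202.80 Y135.67
G1 X206.61 Y94.64
M5
G0 X139.57 Y50.84
M4 S256
G1 X122.95 Y22.81 F4451
G1 X91.37 Y14.74
G1 X63.34 Y31.36
G1 X55.27 Y62.94
G1 X71.89 Y90.97
G1 X103.47 Y99.04
G1 X131.50 Y82.42
G1 X139.57 Y50.84
M5

1 u = 1 mm; y_m = 151.88 − y.

[1] `<polygon>` rectangle, #000000→engrave S256 F4451: (139.03,140.30) → (200.14,140.30) → (200.14,88.00) → (139.03,88.00) → (139.03,140.30) (closed)

[2] `<polyline>` line segment, #000000→engrave S256 F4451: (14.05,82.25) → (15.10,22.68)

[3] `<polygon>` closed polygon, #ff8800→score S448 F1468: (196.97,63.21) → (132.44,51.80) → (8.92,66.15) → (190.19,111.32) → (230.91,47.04) → (140.67,75.22) → (196.97,63.21) (closed)

[4] `<polyline>` open polyline, #000000→engrave S256 F4451: (183.98,23.48) → (82.44,100.41) → (202.80,135.67) → (206.61,94.64)

[5] `<polygon>` regular polygon, #000000→engrave S256 F4451: (139.57,50.84) → (122.95,22.81) → (91.37,14.74) → (63.34,31.36) → (55.27,62.94) → (71.89,90.97) → (103.47,99.04) → (131.50,82.42) → (139.57,50.84) (closed)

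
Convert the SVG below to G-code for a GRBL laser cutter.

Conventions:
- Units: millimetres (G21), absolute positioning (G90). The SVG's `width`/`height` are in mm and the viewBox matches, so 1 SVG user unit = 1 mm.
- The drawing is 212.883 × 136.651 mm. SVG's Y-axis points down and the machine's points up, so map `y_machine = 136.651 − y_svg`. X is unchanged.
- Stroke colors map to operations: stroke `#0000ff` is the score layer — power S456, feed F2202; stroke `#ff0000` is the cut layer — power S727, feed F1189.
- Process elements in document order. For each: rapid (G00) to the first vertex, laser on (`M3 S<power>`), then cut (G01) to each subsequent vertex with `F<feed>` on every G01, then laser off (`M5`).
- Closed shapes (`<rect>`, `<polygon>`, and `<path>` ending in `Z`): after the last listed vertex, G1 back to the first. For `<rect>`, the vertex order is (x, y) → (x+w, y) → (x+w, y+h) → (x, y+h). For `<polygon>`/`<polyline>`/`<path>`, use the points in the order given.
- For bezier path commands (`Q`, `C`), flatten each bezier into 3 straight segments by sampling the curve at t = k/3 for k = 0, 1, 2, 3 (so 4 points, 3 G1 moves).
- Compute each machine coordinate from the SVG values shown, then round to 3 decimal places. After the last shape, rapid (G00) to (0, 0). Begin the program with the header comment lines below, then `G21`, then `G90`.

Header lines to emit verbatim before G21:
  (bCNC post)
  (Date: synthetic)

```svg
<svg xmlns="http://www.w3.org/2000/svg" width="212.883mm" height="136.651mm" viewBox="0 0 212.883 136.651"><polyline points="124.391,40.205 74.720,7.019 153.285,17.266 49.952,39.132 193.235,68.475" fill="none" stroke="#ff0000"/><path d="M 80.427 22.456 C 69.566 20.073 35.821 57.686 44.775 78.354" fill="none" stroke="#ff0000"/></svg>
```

(bCNC post)
(Date: synthetic)
G21
G90
G00 X124.391 Y96.446
M3 S727
G01 X74.720 Y129.632 F1189
G01 X153.285 Y119.385 F1189
G01 X49.952 Y97.519 F1189
G01 X193.235 Y68.176 F1189
M5
G00 X80.427 Y114.195
M3 S727
G01 X64.367 Y105.355 F1189
G01 X47.625 Y82.504 F1189
G01 X44.775 Y58.297 F1189
M5
G00 X0.000 Y0.000

viewBox `0 0 212.883 136.651` with mm width/height → 1 unit = 1 mm. Flip: y_m = 136.651 − y_svg.

**Shape 1** — `<polyline>` open polyline, stroke `#ff0000` → cut (S727, F1189). Machine vertices: (124.391,96.446) → (74.720,129.632) → (153.285,119.385) → (49.952,97.519) → (193.235,68.176). Open path.

**Shape 2** — `<path>` cubic bezier, stroke `#ff0000` → cut (S727, F1189). Control points (SVG): P0=(80.427,22.456), P1=(69.566,20.073), P2=(35.821,57.686), P3=(44.775,78.354); sampled at t=k/3. Machine vertices: (80.427,114.195) → (64.367,105.355) → (47.625,82.504) → (44.775,58.297). Open path.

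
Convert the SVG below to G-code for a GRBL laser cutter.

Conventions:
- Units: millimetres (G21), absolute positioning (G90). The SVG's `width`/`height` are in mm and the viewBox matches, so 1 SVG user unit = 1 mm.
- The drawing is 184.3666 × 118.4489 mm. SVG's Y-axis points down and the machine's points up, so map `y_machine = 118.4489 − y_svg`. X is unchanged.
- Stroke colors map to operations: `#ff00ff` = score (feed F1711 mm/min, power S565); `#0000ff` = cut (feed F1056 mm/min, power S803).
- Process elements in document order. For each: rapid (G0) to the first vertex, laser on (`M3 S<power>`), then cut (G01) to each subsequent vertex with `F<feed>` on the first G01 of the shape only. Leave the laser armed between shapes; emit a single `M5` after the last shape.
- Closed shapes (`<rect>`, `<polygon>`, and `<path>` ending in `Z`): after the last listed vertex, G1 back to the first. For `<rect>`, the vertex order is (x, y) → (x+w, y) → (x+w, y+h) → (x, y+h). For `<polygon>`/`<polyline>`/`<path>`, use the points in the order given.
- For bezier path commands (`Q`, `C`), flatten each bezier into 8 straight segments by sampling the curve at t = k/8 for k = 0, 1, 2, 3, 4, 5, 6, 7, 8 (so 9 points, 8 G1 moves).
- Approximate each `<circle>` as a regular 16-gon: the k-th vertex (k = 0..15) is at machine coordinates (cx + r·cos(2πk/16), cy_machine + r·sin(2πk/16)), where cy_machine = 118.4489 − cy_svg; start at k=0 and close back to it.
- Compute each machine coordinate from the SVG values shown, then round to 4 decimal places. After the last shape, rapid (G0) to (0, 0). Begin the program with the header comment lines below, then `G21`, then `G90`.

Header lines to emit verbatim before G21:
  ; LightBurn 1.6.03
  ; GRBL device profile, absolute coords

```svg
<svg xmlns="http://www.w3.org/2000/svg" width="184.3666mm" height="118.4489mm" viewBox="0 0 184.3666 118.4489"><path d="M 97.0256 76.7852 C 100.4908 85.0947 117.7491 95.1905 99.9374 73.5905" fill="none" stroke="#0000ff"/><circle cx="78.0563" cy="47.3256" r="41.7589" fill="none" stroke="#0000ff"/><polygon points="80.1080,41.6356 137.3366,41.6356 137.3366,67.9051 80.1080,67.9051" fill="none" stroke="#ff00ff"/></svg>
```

; LightBurn 1.6.03
; GRBL device profile, absolute coords
G21
G90
G0 X97.0256 Y41.6637
M3 S803
G01 X98.8762 Y38.5293 F1056
G01 X101.4472 Y35.6198
G01 X104.1661 Y33.3276
G01 X106.4603 Y32.0450
G01 X107.7572 Y32.1644
G01 X107.4840 Y34.0782
G01 X105.0683 Y38.1787
G01 X99.9374 Y44.8584
G0 X119.8152 Y71.1233
M3 S803
G01 X116.6365 Y87.1037 F1056
G01 X107.5843 Y100.6513
G01 X94.0367 Y109.7035
G01 X78.0563 Y112.8822
G01 X62.0759 Y109.7035
G01 X48.5283 Y100.6513
G01 X39.4761 Y87.1037
G01 X36.2974 Y71.1233
G01 X39.4761 Y55.1429
G01 X48.5283 Y41.5953
G01 X62.0759 Y32.5431
G01 X78.0563 Y29.3644
G01 X94.0367 Y32.5431
G01 X107.5843 Y41.5953
G01 X116.6365 Y55.1429
G01 X119.8152 Y71.1233
G0 X80.1080 Y76.8133
M3 S565
G01 X137.3366 Y76.8133 F1711
G01 X137.3366 Y50.5438
G01 X80.1080 Y50.5438
G01 X80.1080 Y76.8133
M5
G0 X0.0000 Y0.0000

1 u = 1 mm; y_m = 118.4489 − y.

[1] `<path>` cubic bezier, #0000ff→cut S803 F1056: (97.0256,41.6637) → (98.8762,38.5293) → (101.4472,35.6198) → (104.1661,33.3276) → (106.4603,32.0450) → (107.7572,32.1644) → (107.4840,34.0782) → (105.0683,38.1787) → (99.9374,44.8584)

[2] `<circle>` circle, #0000ff→cut S803 F1056: (119.8152,71.1233) → (116.6365,87.1037) → (107.5843,100.6513) → (94.0367,109.7035) → (78.0563,112.8822) → (62.0759,109.7035) → (48.5283,100.6513) → (39.4761,87.1037) → (36.2974,71.1233) → (39.4761,55.1429) → (48.5283,41.5953) → (62.0759,32.5431) → (78.0563,29.3644) → (94.0367,32.5431) → (107.5843,41.5953) → (116.6365,55.1429) → (119.8152,71.1233) (closed)

[3] `<polygon>` rectangle, #ff00ff→score S565 F1711: (80.1080,76.8133) → (137.3366,76.8133) → (137.3366,50.5438) → (80.1080,50.5438) → (80.1080,76.8133) (closed)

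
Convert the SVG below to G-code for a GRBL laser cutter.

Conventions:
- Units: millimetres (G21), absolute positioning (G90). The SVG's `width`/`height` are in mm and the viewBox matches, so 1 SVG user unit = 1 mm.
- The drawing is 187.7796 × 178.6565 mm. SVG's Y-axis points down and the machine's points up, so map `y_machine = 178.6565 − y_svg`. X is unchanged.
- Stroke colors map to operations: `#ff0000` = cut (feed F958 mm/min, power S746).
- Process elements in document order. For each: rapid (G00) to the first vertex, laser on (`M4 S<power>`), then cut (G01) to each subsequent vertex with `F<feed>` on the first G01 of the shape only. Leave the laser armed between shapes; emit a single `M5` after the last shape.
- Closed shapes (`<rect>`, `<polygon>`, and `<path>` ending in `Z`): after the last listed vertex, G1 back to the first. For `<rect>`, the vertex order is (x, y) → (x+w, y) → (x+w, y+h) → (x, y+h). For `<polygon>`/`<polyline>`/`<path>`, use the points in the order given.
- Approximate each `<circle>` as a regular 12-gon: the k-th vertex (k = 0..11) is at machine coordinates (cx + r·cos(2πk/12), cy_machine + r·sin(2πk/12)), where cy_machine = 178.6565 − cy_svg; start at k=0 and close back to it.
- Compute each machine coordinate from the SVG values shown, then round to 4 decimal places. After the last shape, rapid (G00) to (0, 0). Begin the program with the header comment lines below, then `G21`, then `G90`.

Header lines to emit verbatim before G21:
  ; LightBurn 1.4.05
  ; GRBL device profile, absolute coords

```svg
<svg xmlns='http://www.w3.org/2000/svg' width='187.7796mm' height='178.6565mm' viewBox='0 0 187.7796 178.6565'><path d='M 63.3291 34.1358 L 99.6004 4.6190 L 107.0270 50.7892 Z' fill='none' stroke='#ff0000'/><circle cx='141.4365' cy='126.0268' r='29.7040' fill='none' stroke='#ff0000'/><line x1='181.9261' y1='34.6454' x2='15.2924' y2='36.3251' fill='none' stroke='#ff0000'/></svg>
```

viewBox `0 0 187.7796 178.6565` with mm width/height → 1 unit = 1 mm. Flip: y_m = 178.6565 − y_svg.

**Shape 1** — `<path>` regular polygon, stroke `#ff0000` → cut (S746, F958). Machine vertices: (63.3291,144.5207) → (99.6004,174.0375) → (107.0270,127.8673) → (63.3291,144.5207). Closed: final G1 returns to the first vertex.

**Shape 2** — `<circle>` circle, stroke `#ff0000` → cut (S746, F958). Machine vertices: (171.1405,52.6297) → (167.1609,67.4817) → (156.2885,78.3541) → (141.4365,82.3337) → (126.5845,78.3541) → (115.7121,67.4817) → (111.7325,52.6297) → (115.7121,37.7777) → (126.5845,26.9053) → (141.4365,22.9257) → (156.2885,26.9053) → (167.1609,37.7777) → (171.1405,52.6297). Closed: final G1 returns to the first vertex.

**Shape 3** — `<line>` line segment, stroke `#ff0000` → cut (S746, F958). Machine vertices: (181.9261,144.0111) → (15.2924,142.3314). Open path.

; LightBurn 1.4.05
; GRBL device profile, absolute coords
G21
G90
G00 X63.3291 Y144.5207
M4 S746
G01 X99.6004 Y174.0375 F958
G01 X107.0270 Y127.8673
G01 X63.3291 Y144.5207
G00 X171.1405 Y52.6297
M4 S746
G01 X167.1609 Y67.4817 F958
G01 X156.2885 Y78.3541
G01 X141.4365 Y82.3337
G01 X126.5845 Y78.3541
G01 X115.7121 Y67.4817
G01 X111.7325 Y52.6297
G01 X115.7121 Y37.7777
G01 X126.5845 Y26.9053
G01 X141.4365 Y22.9257
G01 X156.2885 Y26.9053
G01 X167.1609 Y37.7777
G01 X171.1405 Y52.6297
G00 X181.9261 Y144.0111
M4 S746
G01 X15.2924 Y142.3314 F958
M5
G00 X0.0000 Y0.0000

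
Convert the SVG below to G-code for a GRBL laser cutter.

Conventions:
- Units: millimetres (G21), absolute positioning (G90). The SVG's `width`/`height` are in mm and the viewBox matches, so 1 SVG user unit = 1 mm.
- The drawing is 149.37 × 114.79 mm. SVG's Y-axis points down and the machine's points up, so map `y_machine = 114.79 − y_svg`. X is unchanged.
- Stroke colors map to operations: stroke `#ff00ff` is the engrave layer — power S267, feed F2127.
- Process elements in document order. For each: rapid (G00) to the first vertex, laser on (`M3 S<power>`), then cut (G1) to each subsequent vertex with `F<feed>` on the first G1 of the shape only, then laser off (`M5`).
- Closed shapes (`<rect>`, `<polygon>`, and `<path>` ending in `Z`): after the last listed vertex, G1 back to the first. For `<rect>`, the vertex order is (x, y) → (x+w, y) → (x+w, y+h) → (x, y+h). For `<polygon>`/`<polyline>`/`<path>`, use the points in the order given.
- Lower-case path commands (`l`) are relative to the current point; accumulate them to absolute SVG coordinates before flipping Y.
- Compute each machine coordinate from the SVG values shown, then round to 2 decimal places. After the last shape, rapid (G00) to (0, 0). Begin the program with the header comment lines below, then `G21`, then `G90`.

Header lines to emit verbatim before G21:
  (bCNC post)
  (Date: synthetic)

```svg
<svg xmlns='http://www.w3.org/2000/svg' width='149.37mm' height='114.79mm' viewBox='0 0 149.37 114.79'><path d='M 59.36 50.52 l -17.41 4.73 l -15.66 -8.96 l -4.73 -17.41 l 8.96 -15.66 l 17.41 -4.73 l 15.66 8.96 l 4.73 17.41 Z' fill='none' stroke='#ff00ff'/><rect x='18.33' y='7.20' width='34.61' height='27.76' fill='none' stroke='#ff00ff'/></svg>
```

viewBox `0 0 149.37 114.79` with mm width/height → 1 unit = 1 mm. Flip: y_m = 114.79 − y_svg.

**Shape 1** — `<path>` regular polygon, stroke `#ff00ff` → engrave (S267, F2127). Machine vertices: (59.36,64.27) → (41.95,59.54) → (26.29,68.50) → (21.56,85.91) → (30.52,101.57) → (47.93,106.30) → (63.59,97.34) → (68.32,79.93) → (59.36,64.27). Closed: final G1 returns to the first vertex.

**Shape 2** — `<rect>` rectangle, stroke `#ff00ff` → engrave (S267, F2127). Machine vertices: (18.33,107.59) → (52.94,107.59) → (52.94,79.83) → (18.33,79.83) → (18.33,107.59). Closed: final G1 returns to the first vertex.

(bCNC post)
(Date: synthetic)
G21
G90
G00 X59.36 Y64.27
M3 S267
G1 X41.95 Y59.54 F2127
G1 X26.29 Y68.50
G1 X21.56 Y85.91
G1 X30.52 Y101.57
G1 X47.93 Y106.30
G1 X63.59 Y97.34
G1 X68.32 Y79.93
G1 X59.36 Y64.27
M5
G00 X18.33 Y107.59
M3 S267
G1 X52.94 Y107.59 F2127
G1 X52.94 Y79.83
G1 X18.33 Y79.83
G1 X18.33 Y107.59
M5
G00 X0.00 Y0.00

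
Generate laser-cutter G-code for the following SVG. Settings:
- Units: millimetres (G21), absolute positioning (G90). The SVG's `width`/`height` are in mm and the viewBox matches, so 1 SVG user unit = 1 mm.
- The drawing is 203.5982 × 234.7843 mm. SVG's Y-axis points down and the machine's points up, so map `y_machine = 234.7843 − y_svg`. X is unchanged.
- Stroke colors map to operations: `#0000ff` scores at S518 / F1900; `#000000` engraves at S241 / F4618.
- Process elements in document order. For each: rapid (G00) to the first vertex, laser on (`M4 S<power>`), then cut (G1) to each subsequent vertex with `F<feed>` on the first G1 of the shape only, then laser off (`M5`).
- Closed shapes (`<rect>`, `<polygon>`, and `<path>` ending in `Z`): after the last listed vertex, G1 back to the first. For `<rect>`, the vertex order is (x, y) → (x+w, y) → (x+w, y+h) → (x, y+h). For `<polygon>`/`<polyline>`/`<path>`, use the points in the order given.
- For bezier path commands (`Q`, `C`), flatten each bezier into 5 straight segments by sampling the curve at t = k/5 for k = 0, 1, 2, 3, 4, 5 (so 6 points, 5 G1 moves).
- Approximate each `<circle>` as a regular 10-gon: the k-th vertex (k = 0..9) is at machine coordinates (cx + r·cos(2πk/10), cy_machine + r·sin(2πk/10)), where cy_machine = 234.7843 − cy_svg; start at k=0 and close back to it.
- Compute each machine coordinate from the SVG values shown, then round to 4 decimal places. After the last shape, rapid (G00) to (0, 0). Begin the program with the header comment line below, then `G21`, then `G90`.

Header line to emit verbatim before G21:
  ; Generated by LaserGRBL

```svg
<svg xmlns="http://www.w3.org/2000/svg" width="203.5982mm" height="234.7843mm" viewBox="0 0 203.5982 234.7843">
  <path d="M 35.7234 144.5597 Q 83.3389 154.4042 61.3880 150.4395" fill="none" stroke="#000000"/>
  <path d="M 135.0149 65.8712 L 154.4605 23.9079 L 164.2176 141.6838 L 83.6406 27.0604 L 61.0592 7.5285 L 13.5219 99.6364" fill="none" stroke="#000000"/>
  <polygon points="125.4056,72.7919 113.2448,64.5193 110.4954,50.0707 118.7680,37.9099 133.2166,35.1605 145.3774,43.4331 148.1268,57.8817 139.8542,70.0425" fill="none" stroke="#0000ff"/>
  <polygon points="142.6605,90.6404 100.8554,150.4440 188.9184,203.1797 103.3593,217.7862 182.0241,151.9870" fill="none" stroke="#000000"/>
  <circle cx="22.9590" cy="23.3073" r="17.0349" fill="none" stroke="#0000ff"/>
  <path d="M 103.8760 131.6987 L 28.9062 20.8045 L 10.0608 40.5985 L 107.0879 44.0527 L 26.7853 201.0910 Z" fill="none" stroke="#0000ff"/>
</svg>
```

; Generated by LaserGRBL
G21
G90
G00 X35.7234 Y90.2246
M4 S241
G1 X51.9869 Y86.8392 F4618
G1 X62.6852 Y84.5585
G1 X67.8181 Y83.3825
G1 X67.3857 Y83.3113
G1 X61.3880 Y84.3448
M5
G00 X135.0149 Y168.9131
M4 S241
G1 X154.4605 Y210.8764 F4618
G1 X164.2176 Y93.1005
G1 X83.6406 Y207.7239
G1 X61.0592 Y227.2558
G1 X13.5219 Y135.1479
M5
G00 X125.4056 Y161.9924
M4 S518
G1 X113.2448 Y170.2650 F1900
G1 X110.4954 Y184.7136
G1 X118.7680 Y196.8744
G1 X133.2166 Y199.6238
G1 X145.3774 Y191.3512
G1 X148.1268 Y176.9026
G1 X139.8542 Y164.7418
G1 X125.4056 Y161.9924
M5
G00 X142.6605 Y144.1439
M4 S241
G1 X100.8554 Y84.3403 F4618
G1 X188.9184 Y31.6046
G1 X103.3593 Y16.9981
G1 X182.0241 Y82.7973
G1 X142.6605 Y144.1439
M5
G00 X39.9939 Y211.4770
M4 S518
G1 X36.7405 Y221.4899 F1900
G1 X28.2231 Y227.6782
G1 X17.6949 Y227.6782
G1 X9.1775 Y221.4899
G1 X5.9241 Y211.4770
G1 X9.1775 Y201.4641
G1 X17.6949 Y195.2758
G1 X28.2231 Y195.2758
G1 X36.7405 Y201.4641
G1 X39.9939 Y211.4770
M5
G00 X103.8760 Y103.0856
M4 S518
G1 X28.9062 Y213.9798 F1900
G1 X10.0608 Y194.1858
G1 X107.0879 Y190.7316
G1 X26.7853 Y33.6933
G1 X103.8760 Y103.0856
M5
G00 X0.0000 Y0.0000

viewBox `0 0 203.5982 234.7843` with mm width/height → 1 unit = 1 mm. Flip: y_m = 234.7843 − y_svg.

**Shape 1** — `<path>` quadratic bezier, stroke `#000000` → engrave (S241, F4618). Control points (SVG): P0=(35.7234,144.5597), P1=(83.3389,154.4042), P2=(61.3880,150.4395); sampled at t=k/5. Machine vertices: (35.7234,90.2246) → (51.9869,86.8392) → (62.6852,84.5585) → (67.8181,83.3825) → (67.3857,83.3113) → (61.3880,84.3448). Open path.

**Shape 2** — `<path>` open polyline, stroke `#000000` → engrave (S241, F4618). Machine vertices: (135.0149,168.9131) → (154.4605,210.8764) → (164.2176,93.1005) → (83.6406,207.7239) → (61.0592,227.2558) → (13.5219,135.1479). Open path.

**Shape 3** — `<polygon>` regular polygon, stroke `#0000ff` → score (S518, F1900). Machine vertices: (125.4056,161.9924) → (113.2448,170.2650) → (110.4954,184.7136) → (118.7680,196.8744) → (133.2166,199.6238) → (145.3774,191.3512) → (148.1268,176.9026) → (139.8542,164.7418) → (125.4056,161.9924). Closed: final G1 returns to the first vertex.

**Shape 4** — `<polygon>` closed polygon, stroke `#000000` → engrave (S241, F4618). Machine vertices: (142.6605,144.1439) → (100.8554,84.3403) → (188.9184,31.6046) → (103.3593,16.9981) → (182.0241,82.7973) → (142.6605,144.1439). Closed: final G1 returns to the first vertex.

**Shape 5** — `<circle>` circle, stroke `#0000ff` → score (S518, F1900). Machine vertices: (39.9939,211.4770) → (36.7405,221.4899) → (28.2231,227.6782) → (17.6949,227.6782) → (9.1775,221.4899) → (5.9241,211.4770) → (9.1775,201.4641) → (17.6949,195.2758) → (28.2231,195.2758) → (36.7405,201.4641) → (39.9939,211.4770). Closed: final G1 returns to the first vertex.

**Shape 6** — `<path>` closed polygon, stroke `#0000ff` → score (S518, F1900). Machine vertices: (103.8760,103.0856) → (28.9062,213.9798) → (10.0608,194.1858) → (107.0879,190.7316) → (26.7853,33.6933) → (103.8760,103.0856). Closed: final G1 returns to the first vertex.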